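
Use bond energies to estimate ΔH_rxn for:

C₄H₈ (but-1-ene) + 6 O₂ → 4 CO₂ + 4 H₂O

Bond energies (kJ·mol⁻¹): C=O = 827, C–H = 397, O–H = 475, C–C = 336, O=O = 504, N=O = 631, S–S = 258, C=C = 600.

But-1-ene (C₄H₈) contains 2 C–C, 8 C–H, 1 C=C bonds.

ΔH ≈ −2944 kJ

Bonds broken (reactants):
  C–C: 2 × 336 = 672
  C–H: 8 × 397 = 3176
  C=C: 1 × 600 = 600
  O=O: 6 × 504 = 3024
  Σ(broken) = 7472 kJ
Bonds formed (products):
  C=O: 8 × 827 = 6616
  O–H: 8 × 475 = 3800
  Σ(formed) = 10416 kJ
ΔH = Σ(broken) − Σ(formed) = 7472 − 10416 = −2944 kJ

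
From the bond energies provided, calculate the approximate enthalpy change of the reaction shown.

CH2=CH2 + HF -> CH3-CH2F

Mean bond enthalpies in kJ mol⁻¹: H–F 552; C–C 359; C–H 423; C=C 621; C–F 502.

Bonds broken (reactants):
  C–H: 4 × 423 = 1692
  C=C: 1 × 621 = 621
  H–F: 1 × 552 = 552
  Σ(broken) = 2865 kJ
Bonds formed (products):
  C–C: 1 × 359 = 359
  C–F: 1 × 502 = 502
  C–H: 5 × 423 = 2115
  Σ(formed) = 2976 kJ
ΔH = Σ(broken) − Σ(formed) = 2865 − 2976 = −111 kJ

ΔH ≈ −111 kJ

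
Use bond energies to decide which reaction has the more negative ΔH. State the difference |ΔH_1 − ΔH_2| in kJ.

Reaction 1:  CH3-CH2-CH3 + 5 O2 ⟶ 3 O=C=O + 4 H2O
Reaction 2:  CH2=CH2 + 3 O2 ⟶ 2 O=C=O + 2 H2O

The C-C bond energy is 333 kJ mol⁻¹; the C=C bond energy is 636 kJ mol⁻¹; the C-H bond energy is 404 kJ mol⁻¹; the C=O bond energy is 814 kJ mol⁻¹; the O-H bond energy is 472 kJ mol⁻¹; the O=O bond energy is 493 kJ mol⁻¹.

Reaction 1:
  Bonds broken (reactants):
    C-C: 2 × 333 = 666
    C-H: 8 × 404 = 3232
    O=O: 5 × 493 = 2465
    Σ(broken) = 6363 kJ
  Bonds formed (products):
    C=O: 6 × 814 = 4884
    O-H: 8 × 472 = 3776
    Σ(formed) = 8660 kJ
  ΔH_1 = 6363 − 8660 = −2297 kJ
Reaction 2:
  Bonds broken (reactants):
    C-H: 4 × 404 = 1616
    C=C: 1 × 636 = 636
    O=O: 3 × 493 = 1479
    Σ(broken) = 3731 kJ
  Bonds formed (products):
    C=O: 4 × 814 = 3256
    O-H: 4 × 472 = 1888
    Σ(formed) = 5144 kJ
  ΔH_2 = 3731 − 5144 = −1413 kJ
ΔH_1 − ΔH_2 = −884 kJ, so reaction 1 has the more negative ΔH; |ΔH_1 − ΔH_2| = 884 kJ.

Reaction 1, by 884 kJ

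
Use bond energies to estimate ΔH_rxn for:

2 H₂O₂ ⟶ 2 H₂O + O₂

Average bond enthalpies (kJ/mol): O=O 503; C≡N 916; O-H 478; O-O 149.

Bonds broken (reactants):
  O-H: 4 × 478 = 1912
  O-O: 2 × 149 = 298
  Σ(broken) = 2210 kJ
Bonds formed (products):
  O-H: 4 × 478 = 1912
  O=O: 1 × 503 = 503
  Σ(formed) = 2415 kJ
ΔH = Σ(broken) − Σ(formed) = 2210 − 2415 = −205 kJ

ΔH ≈ −205 kJ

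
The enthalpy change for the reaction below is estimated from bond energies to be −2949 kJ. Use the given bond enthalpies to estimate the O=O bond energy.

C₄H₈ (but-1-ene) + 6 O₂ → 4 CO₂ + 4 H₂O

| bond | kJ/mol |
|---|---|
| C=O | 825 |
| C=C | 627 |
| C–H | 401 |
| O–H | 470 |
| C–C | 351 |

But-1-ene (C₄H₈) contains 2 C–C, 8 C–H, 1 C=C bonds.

Let D be the O=O bond energy.
Σ(broken) = 2×351 + 8×401 + 1×627 + 6×D = 4537 + 6D
Σ(formed) = 8×825 + 8×470 = 10360
ΔH = Σ(broken) − Σ(formed) = (4537 + 6D) − (10360) = −5823 + 6D
Setting this equal to −2949 kJ gives 6D = 2874, so D = 479 kJ/mol.

D(O=O) ≈ 479 kJ/mol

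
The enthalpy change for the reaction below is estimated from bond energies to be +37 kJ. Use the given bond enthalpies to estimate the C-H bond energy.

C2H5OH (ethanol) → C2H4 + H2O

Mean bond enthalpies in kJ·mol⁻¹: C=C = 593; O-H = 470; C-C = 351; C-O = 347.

Let D be the C-H bond energy.
Σ(broken) = 1×351 + 5×D + 1×347 + 1×470 = 1168 + 5D
Σ(formed) = 4×D + 1×593 + 2×470 = 1533 + 4D
ΔH = Σ(broken) − Σ(formed) = (1168 + 5D) − (1533 + 4D) = −365 + D
Setting this equal to +37 kJ gives D = 402 kJ/mol.

D(C-H) ≈ 402 kJ/mol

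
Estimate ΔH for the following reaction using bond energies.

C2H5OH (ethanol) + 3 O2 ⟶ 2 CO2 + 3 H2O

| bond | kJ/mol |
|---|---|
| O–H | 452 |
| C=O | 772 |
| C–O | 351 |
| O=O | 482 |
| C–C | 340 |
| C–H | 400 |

Bonds broken (reactants):
  C–C: 1 × 340 = 340
  C–H: 5 × 400 = 2000
  C–O: 1 × 351 = 351
  O–H: 1 × 452 = 452
  O=O: 3 × 482 = 1446
  Σ(broken) = 4589 kJ
Bonds formed (products):
  C=O: 4 × 772 = 3088
  O–H: 6 × 452 = 2712
  Σ(formed) = 5800 kJ
ΔH = Σ(broken) − Σ(formed) = 4589 − 5800 = −1211 kJ

ΔH ≈ −1211 kJ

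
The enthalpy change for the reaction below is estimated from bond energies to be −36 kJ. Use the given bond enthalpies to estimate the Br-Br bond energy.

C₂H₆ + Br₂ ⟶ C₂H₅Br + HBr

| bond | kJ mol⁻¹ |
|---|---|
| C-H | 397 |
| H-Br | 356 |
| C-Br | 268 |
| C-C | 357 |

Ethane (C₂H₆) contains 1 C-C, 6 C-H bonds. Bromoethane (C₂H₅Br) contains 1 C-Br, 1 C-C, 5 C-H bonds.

D(Br-Br) ≈ 191 kJ/mol

Let D be the Br-Br bond energy.
Σ(broken) = 1×D + 1×357 + 6×397 = 2739 + D
Σ(formed) = 1×268 + 1×357 + 5×397 + 1×356 = 2966
ΔH = Σ(broken) − Σ(formed) = (2739 + D) − (2966) = −227 + D
Setting this equal to −36 kJ gives D = 191 kJ/mol.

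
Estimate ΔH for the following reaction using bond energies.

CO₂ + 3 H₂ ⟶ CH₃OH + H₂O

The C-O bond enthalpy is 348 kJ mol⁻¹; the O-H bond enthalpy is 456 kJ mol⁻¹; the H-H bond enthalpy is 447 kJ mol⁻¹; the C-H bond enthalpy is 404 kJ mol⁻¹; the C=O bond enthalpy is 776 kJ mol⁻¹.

ΔH ≈ −35 kJ

Bonds broken (reactants):
  C=O: 2 × 776 = 1552
  H-H: 3 × 447 = 1341
  Σ(broken) = 2893 kJ
Bonds formed (products):
  C-H: 3 × 404 = 1212
  C-O: 1 × 348 = 348
  O-H: 3 × 456 = 1368
  Σ(formed) = 2928 kJ
ΔH = Σ(broken) − Σ(formed) = 2893 − 2928 = −35 kJ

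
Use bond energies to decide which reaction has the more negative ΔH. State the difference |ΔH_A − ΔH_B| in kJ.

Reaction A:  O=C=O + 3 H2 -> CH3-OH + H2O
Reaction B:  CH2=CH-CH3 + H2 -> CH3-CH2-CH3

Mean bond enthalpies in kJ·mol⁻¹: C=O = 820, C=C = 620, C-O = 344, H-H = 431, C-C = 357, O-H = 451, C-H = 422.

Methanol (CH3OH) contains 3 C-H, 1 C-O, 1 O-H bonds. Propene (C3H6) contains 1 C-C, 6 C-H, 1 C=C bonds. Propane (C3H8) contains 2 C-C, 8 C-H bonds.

Reaction A:
  Bonds broken (reactants):
    C=O: 2 × 820 = 1640
    H-H: 3 × 431 = 1293
    Σ(broken) = 2933 kJ
  Bonds formed (products):
    C-H: 3 × 422 = 1266
    C-O: 1 × 344 = 344
    O-H: 3 × 451 = 1353
    Σ(formed) = 2963 kJ
  ΔH_A = 2933 − 2963 = −30 kJ
Reaction B:
  Bonds broken (reactants):
    C-C: 1 × 357 = 357
    C-H: 6 × 422 = 2532
    C=C: 1 × 620 = 620
    H-H: 1 × 431 = 431
    Σ(broken) = 3940 kJ
  Bonds formed (products):
    C-C: 2 × 357 = 714
    C-H: 8 × 422 = 3376
    Σ(formed) = 4090 kJ
  ΔH_B = 3940 − 4090 = −150 kJ
ΔH_A − ΔH_B = +120 kJ, so reaction B has the more negative ΔH; |ΔH_A − ΔH_B| = 120 kJ.

Reaction B, by 120 kJ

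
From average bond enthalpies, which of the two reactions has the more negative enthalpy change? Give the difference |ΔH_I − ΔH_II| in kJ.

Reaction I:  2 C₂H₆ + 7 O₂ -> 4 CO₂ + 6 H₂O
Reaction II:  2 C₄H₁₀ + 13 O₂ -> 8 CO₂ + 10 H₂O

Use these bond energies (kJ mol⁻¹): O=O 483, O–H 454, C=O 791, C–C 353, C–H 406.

Reaction I:
  Bonds broken (reactants):
    C–C: 2 × 353 = 706
    C–H: 12 × 406 = 4872
    O=O: 7 × 483 = 3381
    Σ(broken) = 8959 kJ
  Bonds formed (products):
    C=O: 8 × 791 = 6328
    O–H: 12 × 454 = 5448
    Σ(formed) = 11776 kJ
  ΔH_I = 8959 − 11776 = −2817 kJ
Reaction II:
  Bonds broken (reactants):
    C–C: 6 × 353 = 2118
    C–H: 20 × 406 = 8120
    O=O: 13 × 483 = 6279
    Σ(broken) = 16517 kJ
  Bonds formed (products):
    C=O: 16 × 791 = 12656
    O–H: 20 × 454 = 9080
    Σ(formed) = 21736 kJ
  ΔH_II = 16517 − 21736 = −5219 kJ
ΔH_I − ΔH_II = +2402 kJ, so reaction II has the more negative ΔH; |ΔH_I − ΔH_II| = 2402 kJ.

Reaction II, by 2402 kJ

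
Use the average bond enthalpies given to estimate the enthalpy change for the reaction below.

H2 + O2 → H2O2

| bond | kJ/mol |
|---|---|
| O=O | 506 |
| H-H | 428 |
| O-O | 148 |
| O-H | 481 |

ΔH ≈ −176 kJ

Bonds broken (reactants):
  H-H: 1 × 428 = 428
  O=O: 1 × 506 = 506
  Σ(broken) = 934 kJ
Bonds formed (products):
  O-H: 2 × 481 = 962
  O-O: 1 × 148 = 148
  Σ(formed) = 1110 kJ
ΔH = Σ(broken) − Σ(formed) = 934 − 1110 = −176 kJ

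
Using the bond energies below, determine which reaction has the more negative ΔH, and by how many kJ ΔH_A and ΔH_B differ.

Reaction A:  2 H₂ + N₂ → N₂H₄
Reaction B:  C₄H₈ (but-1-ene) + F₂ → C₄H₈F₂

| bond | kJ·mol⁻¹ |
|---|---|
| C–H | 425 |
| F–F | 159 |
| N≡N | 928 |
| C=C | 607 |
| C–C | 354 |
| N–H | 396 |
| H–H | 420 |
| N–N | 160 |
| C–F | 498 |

Reaction A:
  Bonds broken (reactants):
    H–H: 2 × 420 = 840
    N≡N: 1 × 928 = 928
    Σ(broken) = 1768 kJ
  Bonds formed (products):
    N–H: 4 × 396 = 1584
    N–N: 1 × 160 = 160
    Σ(formed) = 1744 kJ
  ΔH_A = 1768 − 1744 = +24 kJ
Reaction B:
  Bonds broken (reactants):
    C–C: 2 × 354 = 708
    C–H: 8 × 425 = 3400
    C=C: 1 × 607 = 607
    F–F: 1 × 159 = 159
    Σ(broken) = 4874 kJ
  Bonds formed (products):
    C–C: 3 × 354 = 1062
    C–F: 2 × 498 = 996
    C–H: 8 × 425 = 3400
    Σ(formed) = 5458 kJ
  ΔH_B = 4874 − 5458 = −584 kJ
ΔH_A − ΔH_B = +608 kJ, so reaction B has the more negative ΔH; |ΔH_A − ΔH_B| = 608 kJ.

Reaction B, by 608 kJ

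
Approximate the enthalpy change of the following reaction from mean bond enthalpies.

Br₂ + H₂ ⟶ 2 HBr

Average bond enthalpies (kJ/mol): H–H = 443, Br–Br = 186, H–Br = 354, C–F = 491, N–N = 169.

Bonds broken (reactants):
  Br–Br: 1 × 186 = 186
  H–H: 1 × 443 = 443
  Σ(broken) = 629 kJ
Bonds formed (products):
  H–Br: 2 × 354 = 708
  Σ(formed) = 708 kJ
ΔH = Σ(broken) − Σ(formed) = 629 − 708 = −79 kJ

ΔH ≈ −79 kJ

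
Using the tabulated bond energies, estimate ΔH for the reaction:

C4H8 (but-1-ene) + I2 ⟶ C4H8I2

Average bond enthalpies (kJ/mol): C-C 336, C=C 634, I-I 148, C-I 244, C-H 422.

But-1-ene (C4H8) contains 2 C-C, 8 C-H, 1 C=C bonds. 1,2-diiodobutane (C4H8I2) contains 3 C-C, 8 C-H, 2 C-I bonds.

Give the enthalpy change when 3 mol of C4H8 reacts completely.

Bonds broken (reactants):
  C-C: 2 × 336 = 672
  C-H: 8 × 422 = 3376
  C=C: 1 × 634 = 634
  I-I: 1 × 148 = 148
  Σ(broken) = 4830 kJ
Bonds formed (products):
  C-C: 3 × 336 = 1008
  C-H: 8 × 422 = 3376
  C-I: 2 × 244 = 488
  Σ(formed) = 4872 kJ
ΔH = Σ(broken) − Σ(formed) = 4830 − 4872 = −42 kJ
For 3× the reaction as written: 3 × (−42) = −126 kJ

ΔH = −126 kJ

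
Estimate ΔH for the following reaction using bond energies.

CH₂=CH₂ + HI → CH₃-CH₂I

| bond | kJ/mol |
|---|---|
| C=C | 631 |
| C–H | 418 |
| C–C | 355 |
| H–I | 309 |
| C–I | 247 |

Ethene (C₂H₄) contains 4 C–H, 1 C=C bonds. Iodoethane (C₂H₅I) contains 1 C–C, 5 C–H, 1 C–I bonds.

Bonds broken (reactants):
  C–H: 4 × 418 = 1672
  C=C: 1 × 631 = 631
  H–I: 1 × 309 = 309
  Σ(broken) = 2612 kJ
Bonds formed (products):
  C–C: 1 × 355 = 355
  C–H: 5 × 418 = 2090
  C–I: 1 × 247 = 247
  Σ(formed) = 2692 kJ
ΔH = Σ(broken) − Σ(formed) = 2612 − 2692 = −80 kJ

ΔH ≈ −80 kJ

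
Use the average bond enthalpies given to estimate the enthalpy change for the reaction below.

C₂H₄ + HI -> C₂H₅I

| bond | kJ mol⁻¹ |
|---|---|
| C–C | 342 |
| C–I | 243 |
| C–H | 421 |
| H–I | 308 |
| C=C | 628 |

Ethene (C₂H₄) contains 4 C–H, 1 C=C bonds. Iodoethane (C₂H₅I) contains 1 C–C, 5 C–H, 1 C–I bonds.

Bonds broken (reactants):
  C–H: 4 × 421 = 1684
  C=C: 1 × 628 = 628
  H–I: 1 × 308 = 308
  Σ(broken) = 2620 kJ
Bonds formed (products):
  C–C: 1 × 342 = 342
  C–H: 5 × 421 = 2105
  C–I: 1 × 243 = 243
  Σ(formed) = 2690 kJ
ΔH = Σ(broken) − Σ(formed) = 2620 − 2690 = −70 kJ

ΔH ≈ −70 kJ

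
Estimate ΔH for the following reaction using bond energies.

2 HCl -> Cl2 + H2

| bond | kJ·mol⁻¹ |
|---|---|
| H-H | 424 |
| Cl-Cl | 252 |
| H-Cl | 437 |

Bonds broken (reactants):
  H-Cl: 2 × 437 = 874
  Σ(broken) = 874 kJ
Bonds formed (products):
  Cl-Cl: 1 × 252 = 252
  H-H: 1 × 424 = 424
  Σ(formed) = 676 kJ
ΔH = Σ(broken) − Σ(formed) = 874 − 676 = +198 kJ

ΔH ≈ +198 kJ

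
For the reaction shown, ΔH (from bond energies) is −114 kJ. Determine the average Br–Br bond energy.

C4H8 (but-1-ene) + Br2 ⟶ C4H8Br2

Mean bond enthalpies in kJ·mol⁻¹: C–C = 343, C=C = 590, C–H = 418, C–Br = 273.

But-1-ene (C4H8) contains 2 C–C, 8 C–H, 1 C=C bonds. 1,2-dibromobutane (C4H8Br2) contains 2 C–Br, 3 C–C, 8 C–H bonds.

D(Br–Br) ≈ 185 kJ/mol

Let D be the Br–Br bond energy.
Σ(broken) = 1×D + 2×343 + 8×418 + 1×590 = 4620 + D
Σ(formed) = 2×273 + 3×343 + 8×418 = 4919
ΔH = Σ(broken) − Σ(formed) = (4620 + D) − (4919) = −299 + D
Setting this equal to −114 kJ gives D = 185 kJ/mol.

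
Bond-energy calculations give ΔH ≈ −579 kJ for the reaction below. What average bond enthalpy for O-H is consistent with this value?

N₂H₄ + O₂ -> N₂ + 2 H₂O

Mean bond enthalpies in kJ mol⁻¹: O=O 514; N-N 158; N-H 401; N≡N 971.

Let D be the O-H bond energy.
Σ(broken) = 4×401 + 1×158 + 1×514 = 2276
Σ(formed) = 1×971 + 4×D = 971 + 4D
ΔH = Σ(broken) − Σ(formed) = (2276) − (971 + 4D) = +1305 − 4D
Setting this equal to −579 kJ gives 4D = 1884, so D = 471 kJ/mol.

D(O-H) ≈ 471 kJ/mol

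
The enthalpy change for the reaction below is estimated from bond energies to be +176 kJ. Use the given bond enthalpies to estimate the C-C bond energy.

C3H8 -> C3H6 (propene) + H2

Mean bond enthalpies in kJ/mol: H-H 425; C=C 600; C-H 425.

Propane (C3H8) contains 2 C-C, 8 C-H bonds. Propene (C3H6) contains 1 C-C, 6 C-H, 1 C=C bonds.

D(C-C) ≈ 351 kJ/mol

Let D be the C-C bond energy.
Σ(broken) = 2×D + 8×425 = 3400 + 2D
Σ(formed) = 1×D + 6×425 + 1×600 + 1×425 = 3575 + D
ΔH = Σ(broken) − Σ(formed) = (3400 + 2D) − (3575 + D) = −175 + D
Setting this equal to +176 kJ gives D = 351 kJ/mol.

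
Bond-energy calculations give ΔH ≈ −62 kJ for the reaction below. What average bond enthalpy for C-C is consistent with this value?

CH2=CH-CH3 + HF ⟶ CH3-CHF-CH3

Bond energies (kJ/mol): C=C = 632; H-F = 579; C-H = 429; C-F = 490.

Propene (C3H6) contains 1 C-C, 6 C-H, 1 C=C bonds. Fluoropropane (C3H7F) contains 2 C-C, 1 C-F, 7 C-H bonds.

Let D be the C-C bond energy.
Σ(broken) = 1×D + 6×429 + 1×632 + 1×579 = 3785 + D
Σ(formed) = 2×D + 1×490 + 7×429 = 3493 + 2D
ΔH = Σ(broken) − Σ(formed) = (3785 + D) − (3493 + 2D) = +292 − D
Setting this equal to −62 kJ gives D = 354 kJ/mol.

D(C-C) ≈ 354 kJ/mol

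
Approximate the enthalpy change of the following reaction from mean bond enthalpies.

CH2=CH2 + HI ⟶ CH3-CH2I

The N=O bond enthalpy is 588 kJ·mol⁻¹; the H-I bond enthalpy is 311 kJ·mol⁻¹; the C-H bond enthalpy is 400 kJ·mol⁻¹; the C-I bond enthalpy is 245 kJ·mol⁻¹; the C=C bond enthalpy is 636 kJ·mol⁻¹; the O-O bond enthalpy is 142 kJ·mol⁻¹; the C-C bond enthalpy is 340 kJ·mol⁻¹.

Bonds broken (reactants):
  C-H: 4 × 400 = 1600
  C=C: 1 × 636 = 636
  H-I: 1 × 311 = 311
  Σ(broken) = 2547 kJ
Bonds formed (products):
  C-C: 1 × 340 = 340
  C-H: 5 × 400 = 2000
  C-I: 1 × 245 = 245
  Σ(formed) = 2585 kJ
ΔH = Σ(broken) − Σ(formed) = 2547 − 2585 = −38 kJ

ΔH ≈ −38 kJ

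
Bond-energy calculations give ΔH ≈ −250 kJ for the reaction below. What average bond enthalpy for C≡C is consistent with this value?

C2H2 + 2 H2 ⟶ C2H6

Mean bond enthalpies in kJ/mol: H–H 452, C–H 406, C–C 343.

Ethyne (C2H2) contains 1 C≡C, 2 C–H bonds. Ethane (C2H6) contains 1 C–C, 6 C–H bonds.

D(C≡C) ≈ 813 kJ/mol

Let D be the C≡C bond energy.
Σ(broken) = 1×D + 2×406 + 2×452 = 1716 + D
Σ(formed) = 1×343 + 6×406 = 2779
ΔH = Σ(broken) − Σ(formed) = (1716 + D) − (2779) = −1063 + D
Setting this equal to −250 kJ gives D = 813 kJ/mol.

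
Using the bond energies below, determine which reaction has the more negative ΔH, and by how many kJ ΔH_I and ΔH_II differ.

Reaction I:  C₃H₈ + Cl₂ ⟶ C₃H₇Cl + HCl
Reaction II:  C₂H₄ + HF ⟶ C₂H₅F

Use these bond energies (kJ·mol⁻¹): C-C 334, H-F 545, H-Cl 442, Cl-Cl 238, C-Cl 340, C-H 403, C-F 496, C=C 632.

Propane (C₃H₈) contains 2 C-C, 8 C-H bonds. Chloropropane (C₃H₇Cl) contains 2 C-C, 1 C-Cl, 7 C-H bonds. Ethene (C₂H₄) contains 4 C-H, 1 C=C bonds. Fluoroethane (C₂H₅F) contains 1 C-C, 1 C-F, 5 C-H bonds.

Reaction I:
  Bonds broken (reactants):
    C-C: 2 × 334 = 668
    C-H: 8 × 403 = 3224
    Cl-Cl: 1 × 238 = 238
    Σ(broken) = 4130 kJ
  Bonds formed (products):
    C-C: 2 × 334 = 668
    C-Cl: 1 × 340 = 340
    C-H: 7 × 403 = 2821
    H-Cl: 1 × 442 = 442
    Σ(formed) = 4271 kJ
  ΔH_I = 4130 − 4271 = −141 kJ
Reaction II:
  Bonds broken (reactants):
    C-H: 4 × 403 = 1612
    C=C: 1 × 632 = 632
    H-F: 1 × 545 = 545
    Σ(broken) = 2789 kJ
  Bonds formed (products):
    C-C: 1 × 334 = 334
    C-F: 1 × 496 = 496
    C-H: 5 × 403 = 2015
    Σ(formed) = 2845 kJ
  ΔH_II = 2789 − 2845 = −56 kJ
ΔH_I − ΔH_II = −85 kJ, so reaction I has the more negative ΔH; |ΔH_I − ΔH_II| = 85 kJ.

Reaction I, by 85 kJ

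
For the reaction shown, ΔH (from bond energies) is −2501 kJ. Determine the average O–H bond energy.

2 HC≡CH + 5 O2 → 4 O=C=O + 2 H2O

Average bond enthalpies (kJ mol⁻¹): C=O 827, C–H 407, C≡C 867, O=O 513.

D(O–H) ≈ 453 kJ/mol

Let D be the O–H bond energy.
Σ(broken) = 2×867 + 4×407 + 5×513 = 5927
Σ(formed) = 8×827 + 4×D = 6616 + 4D
ΔH = Σ(broken) − Σ(formed) = (5927) − (6616 + 4D) = −689 − 4D
Setting this equal to −2501 kJ gives 4D = 1812, so D = 453 kJ/mol.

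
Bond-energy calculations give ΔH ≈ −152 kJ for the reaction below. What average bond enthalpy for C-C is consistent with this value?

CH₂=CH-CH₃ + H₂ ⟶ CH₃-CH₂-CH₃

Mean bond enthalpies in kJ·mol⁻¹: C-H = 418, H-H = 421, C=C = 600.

Let D be the C-C bond energy.
Σ(broken) = 1×D + 6×418 + 1×600 + 1×421 = 3529 + D
Σ(formed) = 2×D + 8×418 = 3344 + 2D
ΔH = Σ(broken) − Σ(formed) = (3529 + D) − (3344 + 2D) = +185 − D
Setting this equal to −152 kJ gives D = 337 kJ/mol.

D(C-C) ≈ 337 kJ/mol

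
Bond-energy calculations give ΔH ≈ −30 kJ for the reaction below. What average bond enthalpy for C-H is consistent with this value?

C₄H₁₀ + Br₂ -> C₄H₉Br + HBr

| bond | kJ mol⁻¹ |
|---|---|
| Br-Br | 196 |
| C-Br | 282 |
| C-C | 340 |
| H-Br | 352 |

Let D be the C-H bond energy.
Σ(broken) = 1×196 + 3×340 + 10×D = 1216 + 10D
Σ(formed) = 1×282 + 3×340 + 9×D + 1×352 = 1654 + 9D
ΔH = Σ(broken) − Σ(formed) = (1216 + 10D) − (1654 + 9D) = −438 + D
Setting this equal to −30 kJ gives D = 408 kJ/mol.

D(C-H) ≈ 408 kJ/mol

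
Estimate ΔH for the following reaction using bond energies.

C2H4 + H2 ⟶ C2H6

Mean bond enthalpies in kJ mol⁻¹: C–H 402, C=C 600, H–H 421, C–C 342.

Bonds broken (reactants):
  C–H: 4 × 402 = 1608
  C=C: 1 × 600 = 600
  H–H: 1 × 421 = 421
  Σ(broken) = 2629 kJ
Bonds formed (products):
  C–C: 1 × 342 = 342
  C–H: 6 × 402 = 2412
  Σ(formed) = 2754 kJ
ΔH = Σ(broken) − Σ(formed) = 2629 − 2754 = −125 kJ

ΔH ≈ −125 kJ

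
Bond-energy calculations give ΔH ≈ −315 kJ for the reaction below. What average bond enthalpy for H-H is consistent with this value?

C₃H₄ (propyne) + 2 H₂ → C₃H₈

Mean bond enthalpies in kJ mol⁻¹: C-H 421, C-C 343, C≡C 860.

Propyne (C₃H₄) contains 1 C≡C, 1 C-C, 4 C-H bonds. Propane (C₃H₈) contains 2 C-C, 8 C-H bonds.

D(H-H) ≈ 426 kJ/mol

Let D be the H-H bond energy.
Σ(broken) = 1×860 + 1×343 + 4×421 + 2×D = 2887 + 2D
Σ(formed) = 2×343 + 8×421 = 4054
ΔH = Σ(broken) − Σ(formed) = (2887 + 2D) − (4054) = −1167 + 2D
Setting this equal to −315 kJ gives 2D = 852, so D = 426 kJ/mol.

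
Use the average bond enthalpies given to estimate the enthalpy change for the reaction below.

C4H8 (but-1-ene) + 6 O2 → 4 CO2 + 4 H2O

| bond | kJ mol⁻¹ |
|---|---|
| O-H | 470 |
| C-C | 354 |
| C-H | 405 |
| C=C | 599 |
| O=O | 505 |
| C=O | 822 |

Bonds broken (reactants):
  C-C: 2 × 354 = 708
  C-H: 8 × 405 = 3240
  C=C: 1 × 599 = 599
  O=O: 6 × 505 = 3030
  Σ(broken) = 7577 kJ
Bonds formed (products):
  C=O: 8 × 822 = 6576
  O-H: 8 × 470 = 3760
  Σ(formed) = 10336 kJ
ΔH = Σ(broken) − Σ(formed) = 7577 − 10336 = −2759 kJ

ΔH ≈ −2759 kJ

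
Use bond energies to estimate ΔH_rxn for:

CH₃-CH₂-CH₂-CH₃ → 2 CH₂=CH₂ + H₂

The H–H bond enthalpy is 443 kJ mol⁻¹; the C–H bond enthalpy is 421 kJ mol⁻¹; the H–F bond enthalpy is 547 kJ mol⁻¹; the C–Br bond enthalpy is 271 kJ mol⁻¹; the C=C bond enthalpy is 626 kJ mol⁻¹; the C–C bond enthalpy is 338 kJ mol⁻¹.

ΔH ≈ +161 kJ

Bonds broken (reactants):
  C–C: 3 × 338 = 1014
  C–H: 10 × 421 = 4210
  Σ(broken) = 5224 kJ
Bonds formed (products):
  C–H: 8 × 421 = 3368
  C=C: 2 × 626 = 1252
  H–H: 1 × 443 = 443
  Σ(formed) = 5063 kJ
ΔH = Σ(broken) − Σ(formed) = 5224 − 5063 = +161 kJ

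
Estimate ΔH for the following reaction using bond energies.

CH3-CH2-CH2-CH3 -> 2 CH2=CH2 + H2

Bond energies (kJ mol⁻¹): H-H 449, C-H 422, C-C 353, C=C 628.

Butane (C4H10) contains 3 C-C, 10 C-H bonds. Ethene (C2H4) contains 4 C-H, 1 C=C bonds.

ΔH ≈ +198 kJ

Bonds broken (reactants):
  C-C: 3 × 353 = 1059
  C-H: 10 × 422 = 4220
  Σ(broken) = 5279 kJ
Bonds formed (products):
  C-H: 8 × 422 = 3376
  C=C: 2 × 628 = 1256
  H-H: 1 × 449 = 449
  Σ(formed) = 5081 kJ
ΔH = Σ(broken) − Σ(formed) = 5279 − 5081 = +198 kJ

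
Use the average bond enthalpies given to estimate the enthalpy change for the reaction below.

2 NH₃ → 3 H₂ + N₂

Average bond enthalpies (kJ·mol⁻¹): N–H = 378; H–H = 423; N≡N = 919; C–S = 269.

Bonds broken (reactants):
  N–H: 6 × 378 = 2268
  Σ(broken) = 2268 kJ
Bonds formed (products):
  H–H: 3 × 423 = 1269
  N≡N: 1 × 919 = 919
  Σ(formed) = 2188 kJ
ΔH = Σ(broken) − Σ(formed) = 2268 − 2188 = +80 kJ

ΔH ≈ +80 kJ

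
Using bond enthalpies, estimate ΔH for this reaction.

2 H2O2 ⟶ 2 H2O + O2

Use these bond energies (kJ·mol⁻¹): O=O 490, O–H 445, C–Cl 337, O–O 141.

ΔH ≈ −208 kJ

Bonds broken (reactants):
  O–H: 4 × 445 = 1780
  O–O: 2 × 141 = 282
  Σ(broken) = 2062 kJ
Bonds formed (products):
  O–H: 4 × 445 = 1780
  O=O: 1 × 490 = 490
  Σ(formed) = 2270 kJ
ΔH = Σ(broken) − Σ(formed) = 2062 − 2270 = −208 kJ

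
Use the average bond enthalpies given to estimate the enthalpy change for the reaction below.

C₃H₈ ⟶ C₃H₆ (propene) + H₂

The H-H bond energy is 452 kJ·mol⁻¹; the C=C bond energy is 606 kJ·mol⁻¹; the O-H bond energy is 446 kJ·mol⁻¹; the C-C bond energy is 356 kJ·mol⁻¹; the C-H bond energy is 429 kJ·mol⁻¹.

ΔH ≈ +156 kJ

Bonds broken (reactants):
  C-C: 2 × 356 = 712
  C-H: 8 × 429 = 3432
  Σ(broken) = 4144 kJ
Bonds formed (products):
  C-C: 1 × 356 = 356
  C-H: 6 × 429 = 2574
  C=C: 1 × 606 = 606
  H-H: 1 × 452 = 452
  Σ(formed) = 3988 kJ
ΔH = Σ(broken) − Σ(formed) = 4144 − 3988 = +156 kJ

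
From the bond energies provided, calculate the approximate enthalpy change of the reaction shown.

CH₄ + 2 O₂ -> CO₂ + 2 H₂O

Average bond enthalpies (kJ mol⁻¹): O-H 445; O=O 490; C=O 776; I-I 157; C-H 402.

Bonds broken (reactants):
  C-H: 4 × 402 = 1608
  O=O: 2 × 490 = 980
  Σ(broken) = 2588 kJ
Bonds formed (products):
  C=O: 2 × 776 = 1552
  O-H: 4 × 445 = 1780
  Σ(formed) = 3332 kJ
ΔH = Σ(broken) − Σ(formed) = 2588 − 3332 = −744 kJ

ΔH ≈ −744 kJ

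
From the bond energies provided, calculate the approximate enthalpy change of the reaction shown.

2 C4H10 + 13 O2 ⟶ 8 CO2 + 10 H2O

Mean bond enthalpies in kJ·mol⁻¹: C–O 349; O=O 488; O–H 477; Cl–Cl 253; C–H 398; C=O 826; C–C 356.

ΔH ≈ −6316 kJ

Bonds broken (reactants):
  C–C: 6 × 356 = 2136
  C–H: 20 × 398 = 7960
  O=O: 13 × 488 = 6344
  Σ(broken) = 16440 kJ
Bonds formed (products):
  C=O: 16 × 826 = 13216
  O–H: 20 × 477 = 9540
  Σ(formed) = 22756 kJ
ΔH = Σ(broken) − Σ(formed) = 16440 − 22756 = −6316 kJ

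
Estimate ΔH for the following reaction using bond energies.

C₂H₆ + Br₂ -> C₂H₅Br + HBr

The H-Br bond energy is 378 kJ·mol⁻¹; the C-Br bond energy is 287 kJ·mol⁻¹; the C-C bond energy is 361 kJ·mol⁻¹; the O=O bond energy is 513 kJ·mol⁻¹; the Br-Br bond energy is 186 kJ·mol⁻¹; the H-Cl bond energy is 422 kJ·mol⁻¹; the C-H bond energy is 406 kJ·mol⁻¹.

Bonds broken (reactants):
  Br-Br: 1 × 186 = 186
  C-C: 1 × 361 = 361
  C-H: 6 × 406 = 2436
  Σ(broken) = 2983 kJ
Bonds formed (products):
  C-Br: 1 × 287 = 287
  C-C: 1 × 361 = 361
  C-H: 5 × 406 = 2030
  H-Br: 1 × 378 = 378
  Σ(formed) = 3056 kJ
ΔH = Σ(broken) − Σ(formed) = 2983 − 3056 = −73 kJ

ΔH ≈ −73 kJ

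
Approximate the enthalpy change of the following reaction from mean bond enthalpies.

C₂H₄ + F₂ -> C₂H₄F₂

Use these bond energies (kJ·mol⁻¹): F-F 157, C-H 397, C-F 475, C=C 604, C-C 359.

ΔH ≈ −548 kJ

Bonds broken (reactants):
  C-H: 4 × 397 = 1588
  C=C: 1 × 604 = 604
  F-F: 1 × 157 = 157
  Σ(broken) = 2349 kJ
Bonds formed (products):
  C-C: 1 × 359 = 359
  C-F: 2 × 475 = 950
  C-H: 4 × 397 = 1588
  Σ(formed) = 2897 kJ
ΔH = Σ(broken) − Σ(formed) = 2349 − 2897 = −548 kJ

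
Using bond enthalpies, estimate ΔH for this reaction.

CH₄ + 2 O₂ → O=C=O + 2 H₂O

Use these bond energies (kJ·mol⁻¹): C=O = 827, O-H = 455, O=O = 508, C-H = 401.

ΔH ≈ −854 kJ

Bonds broken (reactants):
  C-H: 4 × 401 = 1604
  O=O: 2 × 508 = 1016
  Σ(broken) = 2620 kJ
Bonds formed (products):
  C=O: 2 × 827 = 1654
  O-H: 4 × 455 = 1820
  Σ(formed) = 3474 kJ
ΔH = Σ(broken) − Σ(formed) = 2620 − 3474 = −854 kJ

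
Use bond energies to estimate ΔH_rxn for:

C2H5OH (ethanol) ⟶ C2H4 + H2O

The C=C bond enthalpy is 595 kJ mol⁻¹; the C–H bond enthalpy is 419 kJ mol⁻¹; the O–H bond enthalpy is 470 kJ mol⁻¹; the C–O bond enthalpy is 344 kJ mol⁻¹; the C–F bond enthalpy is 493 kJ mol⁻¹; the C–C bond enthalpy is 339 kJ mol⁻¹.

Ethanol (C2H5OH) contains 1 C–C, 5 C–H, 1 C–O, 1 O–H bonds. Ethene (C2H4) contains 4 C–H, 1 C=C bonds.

ΔH ≈ +37 kJ

Bonds broken (reactants):
  C–C: 1 × 339 = 339
  C–H: 5 × 419 = 2095
  C–O: 1 × 344 = 344
  O–H: 1 × 470 = 470
  Σ(broken) = 3248 kJ
Bonds formed (products):
  C–H: 4 × 419 = 1676
  C=C: 1 × 595 = 595
  O–H: 2 × 470 = 940
  Σ(formed) = 3211 kJ
ΔH = Σ(broken) − Σ(formed) = 3248 − 3211 = +37 kJ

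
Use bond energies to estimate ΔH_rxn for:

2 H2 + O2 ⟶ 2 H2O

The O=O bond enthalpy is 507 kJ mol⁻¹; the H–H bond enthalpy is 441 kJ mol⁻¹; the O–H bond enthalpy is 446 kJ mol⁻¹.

Bonds broken (reactants):
  H–H: 2 × 441 = 882
  O=O: 1 × 507 = 507
  Σ(broken) = 1389 kJ
Bonds formed (products):
  O–H: 4 × 446 = 1784
  Σ(formed) = 1784 kJ
ΔH = Σ(broken) − Σ(formed) = 1389 − 1784 = −395 kJ

ΔH ≈ −395 kJ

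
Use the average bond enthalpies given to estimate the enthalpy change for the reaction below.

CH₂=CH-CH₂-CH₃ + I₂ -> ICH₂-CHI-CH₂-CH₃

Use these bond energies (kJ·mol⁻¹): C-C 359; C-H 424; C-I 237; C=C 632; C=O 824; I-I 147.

ΔH ≈ −54 kJ

Bonds broken (reactants):
  C-C: 2 × 359 = 718
  C-H: 8 × 424 = 3392
  C=C: 1 × 632 = 632
  I-I: 1 × 147 = 147
  Σ(broken) = 4889 kJ
Bonds formed (products):
  C-C: 3 × 359 = 1077
  C-H: 8 × 424 = 3392
  C-I: 2 × 237 = 474
  Σ(formed) = 4943 kJ
ΔH = Σ(broken) − Σ(formed) = 4889 − 4943 = −54 kJ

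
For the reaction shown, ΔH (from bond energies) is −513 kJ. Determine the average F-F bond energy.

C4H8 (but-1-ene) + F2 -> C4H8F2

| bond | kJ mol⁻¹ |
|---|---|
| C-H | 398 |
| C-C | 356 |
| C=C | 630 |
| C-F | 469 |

D(F-F) ≈ 151 kJ/mol

Let D be the F-F bond energy.
Σ(broken) = 2×356 + 8×398 + 1×630 + 1×D = 4526 + D
Σ(formed) = 3×356 + 2×469 + 8×398 = 5190
ΔH = Σ(broken) − Σ(formed) = (4526 + D) − (5190) = −664 + D
Setting this equal to −513 kJ gives D = 151 kJ/mol.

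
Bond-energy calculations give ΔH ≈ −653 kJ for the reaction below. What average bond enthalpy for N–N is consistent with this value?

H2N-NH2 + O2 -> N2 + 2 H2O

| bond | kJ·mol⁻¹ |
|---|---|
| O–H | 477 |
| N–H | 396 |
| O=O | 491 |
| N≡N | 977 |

Let D be the N–N bond energy.
Σ(broken) = 4×396 + 1×D + 1×491 = 2075 + D
Σ(formed) = 1×977 + 4×477 = 2885
ΔH = Σ(broken) − Σ(formed) = (2075 + D) − (2885) = −810 + D
Setting this equal to −653 kJ gives D = 157 kJ/mol.

D(N–N) ≈ 157 kJ/mol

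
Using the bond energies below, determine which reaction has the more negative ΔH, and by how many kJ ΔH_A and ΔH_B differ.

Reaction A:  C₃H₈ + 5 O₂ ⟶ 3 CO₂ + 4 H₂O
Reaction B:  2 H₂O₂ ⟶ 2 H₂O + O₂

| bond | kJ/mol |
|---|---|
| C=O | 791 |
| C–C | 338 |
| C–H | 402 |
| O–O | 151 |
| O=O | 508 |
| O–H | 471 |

Reaction A:
  Bonds broken (reactants):
    C–C: 2 × 338 = 676
    C–H: 8 × 402 = 3216
    O=O: 5 × 508 = 2540
    Σ(broken) = 6432 kJ
  Bonds formed (products):
    C=O: 6 × 791 = 4746
    O–H: 8 × 471 = 3768
    Σ(formed) = 8514 kJ
  ΔH_A = 6432 − 8514 = −2082 kJ
Reaction B:
  Bonds broken (reactants):
    O–H: 4 × 471 = 1884
    O–O: 2 × 151 = 302
    Σ(broken) = 2186 kJ
  Bonds formed (products):
    O–H: 4 × 471 = 1884
    O=O: 1 × 508 = 508
    Σ(formed) = 2392 kJ
  ΔH_B = 2186 − 2392 = −206 kJ
ΔH_A − ΔH_B = −1876 kJ, so reaction A has the more negative ΔH; |ΔH_A − ΔH_B| = 1876 kJ.

Reaction A, by 1876 kJ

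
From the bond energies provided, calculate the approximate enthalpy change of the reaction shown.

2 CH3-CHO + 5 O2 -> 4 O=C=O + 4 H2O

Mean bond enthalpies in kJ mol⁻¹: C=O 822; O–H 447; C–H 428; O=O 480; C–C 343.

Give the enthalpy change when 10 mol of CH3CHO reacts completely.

Bonds broken (reactants):
  C–C: 2 × 343 = 686
  C–H: 8 × 428 = 3424
  C=O: 2 × 822 = 1644
  O=O: 5 × 480 = 2400
  Σ(broken) = 8154 kJ
Bonds formed (products):
  C=O: 8 × 822 = 6576
  O–H: 8 × 447 = 3576
  Σ(formed) = 10152 kJ
ΔH = Σ(broken) − Σ(formed) = 8154 − 10152 = −1998 kJ
For 5× the reaction as written: 5 × (−1998) = −9990 kJ

ΔH = −9990 kJ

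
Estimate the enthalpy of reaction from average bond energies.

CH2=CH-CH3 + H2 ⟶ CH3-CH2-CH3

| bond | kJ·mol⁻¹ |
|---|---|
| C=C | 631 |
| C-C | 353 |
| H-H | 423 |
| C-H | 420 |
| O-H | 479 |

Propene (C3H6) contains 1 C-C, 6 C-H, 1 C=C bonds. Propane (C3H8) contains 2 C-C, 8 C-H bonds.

ΔH ≈ −139 kJ

Bonds broken (reactants):
  C-C: 1 × 353 = 353
  C-H: 6 × 420 = 2520
  C=C: 1 × 631 = 631
  H-H: 1 × 423 = 423
  Σ(broken) = 3927 kJ
Bonds formed (products):
  C-C: 2 × 353 = 706
  C-H: 8 × 420 = 3360
  Σ(formed) = 4066 kJ
ΔH = Σ(broken) − Σ(formed) = 3927 − 4066 = −139 kJ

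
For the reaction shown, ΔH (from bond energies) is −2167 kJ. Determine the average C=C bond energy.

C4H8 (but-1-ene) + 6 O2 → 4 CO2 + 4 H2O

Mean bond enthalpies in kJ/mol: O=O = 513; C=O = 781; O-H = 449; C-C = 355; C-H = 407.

Let D be the C=C bond energy.
Σ(broken) = 2×355 + 8×407 + 1×D + 6×513 = 7044 + D
Σ(formed) = 8×781 + 8×449 = 9840
ΔH = Σ(broken) − Σ(formed) = (7044 + D) − (9840) = −2796 + D
Setting this equal to −2167 kJ gives D = 629 kJ/mol.

D(C=C) ≈ 629 kJ/mol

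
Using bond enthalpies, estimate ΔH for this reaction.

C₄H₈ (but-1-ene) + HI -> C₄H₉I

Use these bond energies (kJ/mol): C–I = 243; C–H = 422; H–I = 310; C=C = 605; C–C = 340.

ΔH ≈ −90 kJ

Bonds broken (reactants):
  C–C: 2 × 340 = 680
  C–H: 8 × 422 = 3376
  C=C: 1 × 605 = 605
  H–I: 1 × 310 = 310
  Σ(broken) = 4971 kJ
Bonds formed (products):
  C–C: 3 × 340 = 1020
  C–H: 9 × 422 = 3798
  C–I: 1 × 243 = 243
  Σ(formed) = 5061 kJ
ΔH = Σ(broken) − Σ(formed) = 4971 − 5061 = −90 kJ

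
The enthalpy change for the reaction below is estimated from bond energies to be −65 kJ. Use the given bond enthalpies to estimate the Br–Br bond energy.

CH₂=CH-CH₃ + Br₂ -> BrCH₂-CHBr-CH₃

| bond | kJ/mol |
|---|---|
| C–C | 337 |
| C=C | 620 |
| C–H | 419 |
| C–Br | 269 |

D(Br–Br) ≈ 190 kJ/mol

Let D be the Br–Br bond energy.
Σ(broken) = 1×D + 1×337 + 6×419 + 1×620 = 3471 + D
Σ(formed) = 2×269 + 2×337 + 6×419 = 3726
ΔH = Σ(broken) − Σ(formed) = (3471 + D) − (3726) = −255 + D
Setting this equal to −65 kJ gives D = 190 kJ/mol.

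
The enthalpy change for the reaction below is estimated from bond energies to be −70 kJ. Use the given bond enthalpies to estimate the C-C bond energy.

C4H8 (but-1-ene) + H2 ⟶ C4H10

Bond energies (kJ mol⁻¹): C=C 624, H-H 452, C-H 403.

Let D be the C-C bond energy.
Σ(broken) = 2×D + 8×403 + 1×624 + 1×452 = 4300 + 2D
Σ(formed) = 3×D + 10×403 = 4030 + 3D
ΔH = Σ(broken) − Σ(formed) = (4300 + 2D) − (4030 + 3D) = +270 − D
Setting this equal to −70 kJ gives D = 340 kJ/mol.

D(C-C) ≈ 340 kJ/mol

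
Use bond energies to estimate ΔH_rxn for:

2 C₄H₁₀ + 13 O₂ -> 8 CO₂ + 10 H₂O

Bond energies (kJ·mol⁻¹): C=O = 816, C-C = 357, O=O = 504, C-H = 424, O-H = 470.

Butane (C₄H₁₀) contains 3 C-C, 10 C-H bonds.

Bonds broken (reactants):
  C-C: 6 × 357 = 2142
  C-H: 20 × 424 = 8480
  O=O: 13 × 504 = 6552
  Σ(broken) = 17174 kJ
Bonds formed (products):
  C=O: 16 × 816 = 13056
  O-H: 20 × 470 = 9400
  Σ(formed) = 22456 kJ
ΔH = Σ(broken) − Σ(formed) = 17174 − 22456 = −5282 kJ

ΔH ≈ −5282 kJ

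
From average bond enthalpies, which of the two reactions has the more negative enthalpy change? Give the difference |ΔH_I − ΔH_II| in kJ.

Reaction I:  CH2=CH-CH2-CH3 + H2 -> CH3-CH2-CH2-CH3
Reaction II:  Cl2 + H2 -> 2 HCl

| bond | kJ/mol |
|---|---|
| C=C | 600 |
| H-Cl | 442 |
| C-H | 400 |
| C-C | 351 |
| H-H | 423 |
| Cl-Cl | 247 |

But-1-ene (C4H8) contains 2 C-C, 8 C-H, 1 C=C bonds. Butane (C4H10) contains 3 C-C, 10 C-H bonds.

Reaction I:
  Bonds broken (reactants):
    C-C: 2 × 351 = 702
    C-H: 8 × 400 = 3200
    C=C: 1 × 600 = 600
    H-H: 1 × 423 = 423
    Σ(broken) = 4925 kJ
  Bonds formed (products):
    C-C: 3 × 351 = 1053
    C-H: 10 × 400 = 4000
    Σ(formed) = 5053 kJ
  ΔH_I = 4925 − 5053 = −128 kJ
Reaction II:
  Bonds broken (reactants):
    Cl-Cl: 1 × 247 = 247
    H-H: 1 × 423 = 423
    Σ(broken) = 670 kJ
  Bonds formed (products):
    H-Cl: 2 × 442 = 884
    Σ(formed) = 884 kJ
  ΔH_II = 670 − 884 = −214 kJ
ΔH_I − ΔH_II = +86 kJ, so reaction II has the more negative ΔH; |ΔH_I − ΔH_II| = 86 kJ.

Reaction II, by 86 kJ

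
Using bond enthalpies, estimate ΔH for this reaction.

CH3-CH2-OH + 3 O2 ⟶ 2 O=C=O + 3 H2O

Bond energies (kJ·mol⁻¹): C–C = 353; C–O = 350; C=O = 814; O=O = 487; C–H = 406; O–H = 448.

ΔH ≈ −1302 kJ

Bonds broken (reactants):
  C–C: 1 × 353 = 353
  C–H: 5 × 406 = 2030
  C–O: 1 × 350 = 350
  O–H: 1 × 448 = 448
  O=O: 3 × 487 = 1461
  Σ(broken) = 4642 kJ
Bonds formed (products):
  C=O: 4 × 814 = 3256
  O–H: 6 × 448 = 2688
  Σ(formed) = 5944 kJ
ΔH = Σ(broken) − Σ(formed) = 4642 − 5944 = −1302 kJ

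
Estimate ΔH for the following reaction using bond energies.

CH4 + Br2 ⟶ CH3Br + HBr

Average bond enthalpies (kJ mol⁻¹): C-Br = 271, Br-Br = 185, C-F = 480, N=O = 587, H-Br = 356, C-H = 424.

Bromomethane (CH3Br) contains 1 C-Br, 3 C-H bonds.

ΔH ≈ −18 kJ

Bonds broken (reactants):
  Br-Br: 1 × 185 = 185
  C-H: 4 × 424 = 1696
  Σ(broken) = 1881 kJ
Bonds formed (products):
  C-Br: 1 × 271 = 271
  C-H: 3 × 424 = 1272
  H-Br: 1 × 356 = 356
  Σ(formed) = 1899 kJ
ΔH = Σ(broken) − Σ(formed) = 1881 − 1899 = −18 kJ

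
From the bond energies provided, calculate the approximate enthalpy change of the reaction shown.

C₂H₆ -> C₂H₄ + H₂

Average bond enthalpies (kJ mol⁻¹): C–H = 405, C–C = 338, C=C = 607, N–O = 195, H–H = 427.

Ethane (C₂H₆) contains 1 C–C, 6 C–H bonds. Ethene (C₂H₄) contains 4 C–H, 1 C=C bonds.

ΔH ≈ +114 kJ

Bonds broken (reactants):
  C–C: 1 × 338 = 338
  C–H: 6 × 405 = 2430
  Σ(broken) = 2768 kJ
Bonds formed (products):
  C–H: 4 × 405 = 1620
  C=C: 1 × 607 = 607
  H–H: 1 × 427 = 427
  Σ(formed) = 2654 kJ
ΔH = Σ(broken) − Σ(formed) = 2768 − 2654 = +114 kJ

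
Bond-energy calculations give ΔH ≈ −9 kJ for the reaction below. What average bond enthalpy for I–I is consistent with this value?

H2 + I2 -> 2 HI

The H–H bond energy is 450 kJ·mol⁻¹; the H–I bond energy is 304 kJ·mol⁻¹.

Let D be the I–I bond energy.
Σ(broken) = 1×450 + 1×D = 450 + D
Σ(formed) = 2×304 = 608
ΔH = Σ(broken) − Σ(formed) = (450 + D) − (608) = −158 + D
Setting this equal to −9 kJ gives D = 149 kJ/mol.

D(I–I) ≈ 149 kJ/mol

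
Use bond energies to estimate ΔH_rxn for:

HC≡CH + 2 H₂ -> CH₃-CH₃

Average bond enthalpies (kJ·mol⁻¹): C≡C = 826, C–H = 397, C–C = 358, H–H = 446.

Bonds broken (reactants):
  C≡C: 1 × 826 = 826
  C–H: 2 × 397 = 794
  H–H: 2 × 446 = 892
  Σ(broken) = 2512 kJ
Bonds formed (products):
  C–C: 1 × 358 = 358
  C–H: 6 × 397 = 2382
  Σ(formed) = 2740 kJ
ΔH = Σ(broken) − Σ(formed) = 2512 − 2740 = −228 kJ

ΔH ≈ −228 kJ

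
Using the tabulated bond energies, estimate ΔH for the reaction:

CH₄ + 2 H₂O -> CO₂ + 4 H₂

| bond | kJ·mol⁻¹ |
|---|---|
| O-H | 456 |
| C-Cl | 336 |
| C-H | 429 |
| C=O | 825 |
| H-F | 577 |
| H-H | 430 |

ΔH ≈ +170 kJ

Bonds broken (reactants):
  C-H: 4 × 429 = 1716
  O-H: 4 × 456 = 1824
  Σ(broken) = 3540 kJ
Bonds formed (products):
  C=O: 2 × 825 = 1650
  H-H: 4 × 430 = 1720
  Σ(formed) = 3370 kJ
ΔH = Σ(broken) − Σ(formed) = 3540 − 3370 = +170 kJ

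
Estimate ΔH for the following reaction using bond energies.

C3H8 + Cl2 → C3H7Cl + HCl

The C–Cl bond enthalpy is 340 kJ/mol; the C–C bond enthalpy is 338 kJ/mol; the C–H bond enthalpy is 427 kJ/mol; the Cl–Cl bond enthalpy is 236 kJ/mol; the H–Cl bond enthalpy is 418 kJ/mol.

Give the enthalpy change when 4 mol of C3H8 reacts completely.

Bonds broken (reactants):
  C–C: 2 × 338 = 676
  C–H: 8 × 427 = 3416
  Cl–Cl: 1 × 236 = 236
  Σ(broken) = 4328 kJ
Bonds formed (products):
  C–C: 2 × 338 = 676
  C–Cl: 1 × 340 = 340
  C–H: 7 × 427 = 2989
  H–Cl: 1 × 418 = 418
  Σ(formed) = 4423 kJ
ΔH = Σ(broken) − Σ(formed) = 4328 − 4423 = −95 kJ
For 4× the reaction as written: 4 × (−95) = −380 kJ

ΔH = −380 kJ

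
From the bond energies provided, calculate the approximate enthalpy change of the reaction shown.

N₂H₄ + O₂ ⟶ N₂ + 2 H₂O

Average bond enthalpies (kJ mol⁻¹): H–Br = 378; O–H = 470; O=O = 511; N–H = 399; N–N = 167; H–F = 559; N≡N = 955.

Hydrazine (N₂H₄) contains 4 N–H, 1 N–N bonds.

ΔH ≈ −561 kJ

Bonds broken (reactants):
  N–H: 4 × 399 = 1596
  N–N: 1 × 167 = 167
  O=O: 1 × 511 = 511
  Σ(broken) = 2274 kJ
Bonds formed (products):
  N≡N: 1 × 955 = 955
  O–H: 4 × 470 = 1880
  Σ(formed) = 2835 kJ
ΔH = Σ(broken) − Σ(formed) = 2274 − 2835 = −561 kJ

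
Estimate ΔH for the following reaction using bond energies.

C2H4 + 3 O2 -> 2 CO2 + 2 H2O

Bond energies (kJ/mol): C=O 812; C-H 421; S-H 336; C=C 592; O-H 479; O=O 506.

ΔH ≈ −1370 kJ

Bonds broken (reactants):
  C-H: 4 × 421 = 1684
  C=C: 1 × 592 = 592
  O=O: 3 × 506 = 1518
  Σ(broken) = 3794 kJ
Bonds formed (products):
  C=O: 4 × 812 = 3248
  O-H: 4 × 479 = 1916
  Σ(formed) = 5164 kJ
ΔH = Σ(broken) − Σ(formed) = 3794 − 5164 = −1370 kJ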